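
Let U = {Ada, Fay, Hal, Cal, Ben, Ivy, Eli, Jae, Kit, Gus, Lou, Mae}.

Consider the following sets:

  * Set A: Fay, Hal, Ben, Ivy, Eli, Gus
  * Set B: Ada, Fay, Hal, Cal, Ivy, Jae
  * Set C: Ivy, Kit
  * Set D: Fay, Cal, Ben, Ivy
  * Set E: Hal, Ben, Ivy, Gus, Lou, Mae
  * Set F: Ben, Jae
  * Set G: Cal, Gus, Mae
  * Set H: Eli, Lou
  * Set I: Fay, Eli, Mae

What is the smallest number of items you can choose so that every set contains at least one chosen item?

T = {Ben, Ivy, Eli, Gus} meets every set (each contains at least one member of T), and |T| = 4.
The sets C, F, G, H are pairwise disjoint, so any hitting set needs a separate item for each — at least 4. Hence 4 is optimal.

4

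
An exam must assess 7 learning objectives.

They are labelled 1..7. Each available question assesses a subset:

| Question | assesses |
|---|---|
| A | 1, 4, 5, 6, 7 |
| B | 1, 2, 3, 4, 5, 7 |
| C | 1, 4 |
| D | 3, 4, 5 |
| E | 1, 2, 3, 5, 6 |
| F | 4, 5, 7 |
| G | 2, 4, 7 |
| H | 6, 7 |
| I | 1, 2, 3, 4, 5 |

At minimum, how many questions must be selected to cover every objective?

2

Take {E, G}. Their union is {1, 2, 3, 4, 5, 6, 7}, which is all 7 objectives.
No single question has all 7 objectives (the largest, B, has 6), so 2 is optimal.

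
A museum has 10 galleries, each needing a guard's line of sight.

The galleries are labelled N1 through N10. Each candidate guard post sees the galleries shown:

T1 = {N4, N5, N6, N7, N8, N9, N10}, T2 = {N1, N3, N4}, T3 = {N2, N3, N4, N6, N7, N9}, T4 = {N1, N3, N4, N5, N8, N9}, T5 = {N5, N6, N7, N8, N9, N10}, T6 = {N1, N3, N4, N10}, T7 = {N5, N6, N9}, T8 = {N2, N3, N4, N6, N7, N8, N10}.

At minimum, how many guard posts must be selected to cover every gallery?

T4 and T8 together: T4 ∪ T8 = {N1, N2, N3, N4, N5, N6, N7, N8, N9, N10} — every gallery is covered.
No single guard post has all 10 galleries (the largest, T1, has 7), so 2 is optimal.

2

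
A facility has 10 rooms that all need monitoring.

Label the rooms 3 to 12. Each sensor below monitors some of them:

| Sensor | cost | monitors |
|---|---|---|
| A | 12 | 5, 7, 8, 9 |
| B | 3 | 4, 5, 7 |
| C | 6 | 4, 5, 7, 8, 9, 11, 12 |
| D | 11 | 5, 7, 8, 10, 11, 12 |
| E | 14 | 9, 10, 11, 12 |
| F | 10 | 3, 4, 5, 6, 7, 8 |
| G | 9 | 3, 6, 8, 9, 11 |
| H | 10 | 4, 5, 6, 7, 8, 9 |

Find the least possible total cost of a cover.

B, D, G together cover every room (B ∪ D ∪ G = {3, 4, 5, 6, 7, 8, 9, 10, 11, 12}); total cost 3 + 11 + 9 = 23.
The greedy pick C, G, D costs 26; no covering selection beats 23.

23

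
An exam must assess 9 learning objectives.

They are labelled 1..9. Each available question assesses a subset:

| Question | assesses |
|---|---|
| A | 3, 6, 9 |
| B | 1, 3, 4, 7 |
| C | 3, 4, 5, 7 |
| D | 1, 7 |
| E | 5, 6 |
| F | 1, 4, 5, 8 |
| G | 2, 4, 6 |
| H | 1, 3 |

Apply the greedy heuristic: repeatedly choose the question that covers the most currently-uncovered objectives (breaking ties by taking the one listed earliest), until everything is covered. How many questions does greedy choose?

Greedy: pick B (covers 4 new) → pick A (covers 2 new) → pick F (covers 2 new) → pick G (covers 1 new). Total picks: 4.

4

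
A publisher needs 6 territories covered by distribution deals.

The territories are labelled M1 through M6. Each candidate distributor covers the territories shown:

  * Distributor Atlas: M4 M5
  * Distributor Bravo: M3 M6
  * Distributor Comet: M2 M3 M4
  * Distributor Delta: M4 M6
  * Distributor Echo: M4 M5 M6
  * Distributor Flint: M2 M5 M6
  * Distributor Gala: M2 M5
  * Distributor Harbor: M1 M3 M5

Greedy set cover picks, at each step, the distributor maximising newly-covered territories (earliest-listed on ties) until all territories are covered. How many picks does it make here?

Greedy: pick Comet (covers 3 new) → pick Echo (covers 2 new) → pick Harbor (covers 1 new). Total picks: 3.

3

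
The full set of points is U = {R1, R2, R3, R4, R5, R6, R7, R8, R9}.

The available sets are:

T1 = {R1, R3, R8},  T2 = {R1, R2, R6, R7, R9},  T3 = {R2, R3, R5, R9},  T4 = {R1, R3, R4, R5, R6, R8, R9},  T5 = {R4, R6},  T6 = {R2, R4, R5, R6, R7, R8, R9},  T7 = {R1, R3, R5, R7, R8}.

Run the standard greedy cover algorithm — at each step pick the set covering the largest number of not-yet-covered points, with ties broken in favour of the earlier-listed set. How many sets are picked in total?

Greedy: pick T4 (covers 7 new) → pick T2 (covers 2 new). Total picks: 2.

2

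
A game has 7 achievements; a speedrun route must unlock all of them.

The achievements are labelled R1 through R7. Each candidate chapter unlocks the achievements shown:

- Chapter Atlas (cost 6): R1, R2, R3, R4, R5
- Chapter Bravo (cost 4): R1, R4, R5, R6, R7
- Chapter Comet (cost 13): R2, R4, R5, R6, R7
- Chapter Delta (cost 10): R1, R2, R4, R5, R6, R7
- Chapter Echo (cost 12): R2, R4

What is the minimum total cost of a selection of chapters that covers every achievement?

10

Atlas, Bravo together cover every achievement (Atlas ∪ Bravo = {R1, R2, R3, R4, R5, R6, R7}); total cost 6 + 4 = 10.
No covering selection has total cost below 10.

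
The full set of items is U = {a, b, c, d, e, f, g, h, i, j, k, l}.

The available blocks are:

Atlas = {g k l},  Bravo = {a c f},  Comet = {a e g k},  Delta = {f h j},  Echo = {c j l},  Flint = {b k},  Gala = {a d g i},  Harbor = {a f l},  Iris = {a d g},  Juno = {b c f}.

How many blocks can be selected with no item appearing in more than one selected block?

3

Echo, Flint, Gala are pairwise disjoint (Echo={c,j,l}; Flint={b,k}; Gala={a,d,g,i}).
Every remaining block overlaps one of these, and no 4 of the listed blocks are pairwise disjoint, so 3 is the maximum.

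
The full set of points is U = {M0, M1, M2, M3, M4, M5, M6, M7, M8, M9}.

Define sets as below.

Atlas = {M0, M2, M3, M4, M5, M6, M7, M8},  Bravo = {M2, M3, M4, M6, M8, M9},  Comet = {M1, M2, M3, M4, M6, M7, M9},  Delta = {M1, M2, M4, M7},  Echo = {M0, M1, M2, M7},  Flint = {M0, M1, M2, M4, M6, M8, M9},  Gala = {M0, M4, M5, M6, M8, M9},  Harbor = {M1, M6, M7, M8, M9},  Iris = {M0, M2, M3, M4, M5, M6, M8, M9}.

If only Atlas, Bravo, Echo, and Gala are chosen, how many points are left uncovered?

Union of Atlas, Bravo, Echo, Gala = {M0, M1, M2, M3, M4, M5, M6, M7, M8, M9} — that's every point, so 0 are uncovered.

0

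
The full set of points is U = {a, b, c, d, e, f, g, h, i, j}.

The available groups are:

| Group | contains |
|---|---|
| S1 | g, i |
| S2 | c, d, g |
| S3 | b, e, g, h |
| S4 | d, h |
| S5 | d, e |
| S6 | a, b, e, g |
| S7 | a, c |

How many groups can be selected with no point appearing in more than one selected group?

3

S1, S5, S7 are pairwise disjoint (S1={g,i}; S5={d,e}; S7={a,c}).
Every remaining group overlaps one of these, and no 4 of the listed groups are pairwise disjoint, so 3 is the maximum.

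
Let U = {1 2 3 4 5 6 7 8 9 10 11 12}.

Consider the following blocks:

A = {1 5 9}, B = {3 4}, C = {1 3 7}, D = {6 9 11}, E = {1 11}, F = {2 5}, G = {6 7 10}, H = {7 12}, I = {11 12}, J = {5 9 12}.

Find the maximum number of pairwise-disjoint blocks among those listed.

4

B, E, F, G are pairwise disjoint (B={3,4}; E={1,11}; F={2,5}; G={6,7,10}).
Every remaining block overlaps one of these, and no 5 of the listed blocks are pairwise disjoint, so 4 is the maximum.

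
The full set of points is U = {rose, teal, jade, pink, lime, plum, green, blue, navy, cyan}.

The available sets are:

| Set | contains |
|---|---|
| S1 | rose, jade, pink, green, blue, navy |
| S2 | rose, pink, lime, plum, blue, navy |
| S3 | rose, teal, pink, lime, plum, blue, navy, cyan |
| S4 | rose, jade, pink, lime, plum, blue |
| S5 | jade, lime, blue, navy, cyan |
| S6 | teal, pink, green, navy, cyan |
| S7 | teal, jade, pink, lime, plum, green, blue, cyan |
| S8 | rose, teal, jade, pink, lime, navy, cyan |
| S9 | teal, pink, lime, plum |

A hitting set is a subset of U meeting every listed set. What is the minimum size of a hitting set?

Take H = {teal, blue}. Each listed set contains at least one of these, so H is a hitting set of size 2.
No single point lies in every set, so at least 2 are needed and 2 is optimal.

2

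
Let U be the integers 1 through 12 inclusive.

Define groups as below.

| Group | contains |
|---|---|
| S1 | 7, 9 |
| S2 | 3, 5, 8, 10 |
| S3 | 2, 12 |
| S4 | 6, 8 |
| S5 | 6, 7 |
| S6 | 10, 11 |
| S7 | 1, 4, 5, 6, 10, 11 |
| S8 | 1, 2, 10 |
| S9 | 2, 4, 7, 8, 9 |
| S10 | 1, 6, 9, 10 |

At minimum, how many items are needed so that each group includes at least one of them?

4

The 4 items {2, 6, 9, 10} hit every group.
The groups S1, S3, S4, S6 are pairwise disjoint, so any hitting set needs a separate item for each — at least 4. Hence 4 is optimal.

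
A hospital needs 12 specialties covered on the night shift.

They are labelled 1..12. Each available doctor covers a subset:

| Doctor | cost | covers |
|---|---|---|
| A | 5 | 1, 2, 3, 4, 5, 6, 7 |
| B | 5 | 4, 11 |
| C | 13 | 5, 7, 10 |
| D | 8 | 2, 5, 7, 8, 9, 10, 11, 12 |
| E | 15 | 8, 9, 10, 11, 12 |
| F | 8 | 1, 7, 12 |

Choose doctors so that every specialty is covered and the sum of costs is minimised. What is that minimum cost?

13

A, D together cover every specialty (A ∪ D = {1, 2, 3, 4, 5, 6, 7, 8, 9, 10, 11, 12}); total cost 5 + 8 = 13.
No covering selection has total cost below 13.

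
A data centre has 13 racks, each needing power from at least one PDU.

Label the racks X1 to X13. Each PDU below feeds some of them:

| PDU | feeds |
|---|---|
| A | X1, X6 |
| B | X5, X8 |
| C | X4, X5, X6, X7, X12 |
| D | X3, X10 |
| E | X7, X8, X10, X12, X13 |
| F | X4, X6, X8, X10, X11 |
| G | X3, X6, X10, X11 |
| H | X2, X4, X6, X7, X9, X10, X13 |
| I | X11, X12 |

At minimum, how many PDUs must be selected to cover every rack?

5

A and C and D and F and H together: A ∪ C ∪ D ∪ F ∪ H = {X1, X2, X3, X4, X5, X6, X7, X8, X9, X10, X11, X12, X13} — every rack is covered.
No 4 of the 9 PDUs cover everything (all 126 combinations miss at least one rack), so 5 is optimal.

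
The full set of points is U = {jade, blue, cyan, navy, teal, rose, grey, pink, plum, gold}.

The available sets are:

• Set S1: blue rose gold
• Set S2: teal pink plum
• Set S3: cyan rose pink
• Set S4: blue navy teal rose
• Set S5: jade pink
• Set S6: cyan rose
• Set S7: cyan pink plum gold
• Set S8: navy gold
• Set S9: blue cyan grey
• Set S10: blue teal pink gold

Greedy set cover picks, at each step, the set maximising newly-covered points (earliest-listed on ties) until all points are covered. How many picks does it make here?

Greedy: pick S4 (covers 4 new) → pick S7 (covers 4 new) → pick S5 (covers 1 new) → pick S9 (covers 1 new). Total picks: 4.

4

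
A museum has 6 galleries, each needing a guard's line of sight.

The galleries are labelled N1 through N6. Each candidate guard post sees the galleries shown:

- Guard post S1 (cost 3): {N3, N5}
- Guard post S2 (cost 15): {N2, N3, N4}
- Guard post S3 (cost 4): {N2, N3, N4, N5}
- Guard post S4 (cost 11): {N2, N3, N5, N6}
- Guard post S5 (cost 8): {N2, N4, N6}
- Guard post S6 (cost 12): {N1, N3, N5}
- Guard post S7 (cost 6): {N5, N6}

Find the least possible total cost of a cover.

S5, S6 together cover every gallery (S5 ∪ S6 = {N1, N2, N3, N4, N5, N6}); total cost 8 + 12 = 20.
The greedy pick S3, S7, S6 costs 22; no covering selection beats 20.

20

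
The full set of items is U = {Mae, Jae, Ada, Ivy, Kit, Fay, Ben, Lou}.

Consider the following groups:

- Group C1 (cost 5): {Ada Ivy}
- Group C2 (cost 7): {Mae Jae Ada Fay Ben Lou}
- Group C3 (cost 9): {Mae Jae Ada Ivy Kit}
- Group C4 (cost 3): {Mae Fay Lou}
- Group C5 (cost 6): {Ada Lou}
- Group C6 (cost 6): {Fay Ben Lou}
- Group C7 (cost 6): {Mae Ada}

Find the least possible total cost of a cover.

C3, C6 together cover every item (C3 ∪ C6 = {Mae, Jae, Ada, Ivy, Kit, Fay, Ben, Lou}); total cost 9 + 6 = 15.
The greedy pick C4, C3, C6 costs 18; no covering selection beats 15.

15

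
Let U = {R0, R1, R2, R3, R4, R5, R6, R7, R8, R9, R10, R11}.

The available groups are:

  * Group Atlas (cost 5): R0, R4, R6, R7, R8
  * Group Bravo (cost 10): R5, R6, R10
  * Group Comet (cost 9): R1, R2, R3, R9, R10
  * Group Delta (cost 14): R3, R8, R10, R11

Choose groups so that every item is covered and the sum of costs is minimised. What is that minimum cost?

Atlas, Bravo, Comet, Delta together cover every item (Atlas ∪ Bravo ∪ Comet ∪ Delta = {R0, R1, R2, R3, R4, R5, R6, R7, R8, R9, R10, R11}); total cost 5 + 10 + 9 + 14 = 38.
No covering selection has total cost below 38.

38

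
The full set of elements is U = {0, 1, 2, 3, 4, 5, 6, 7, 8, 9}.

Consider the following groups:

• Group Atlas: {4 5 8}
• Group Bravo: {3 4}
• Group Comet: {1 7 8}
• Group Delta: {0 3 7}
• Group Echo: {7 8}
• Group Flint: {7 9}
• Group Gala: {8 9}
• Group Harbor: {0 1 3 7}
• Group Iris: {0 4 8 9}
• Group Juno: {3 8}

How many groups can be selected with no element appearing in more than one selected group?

Atlas, Flint are pairwise disjoint (Atlas={4,5,8}; Flint={7,9}).
Every remaining group overlaps one of these, and no 3 of the listed groups are pairwise disjoint, so 2 is the maximum.

2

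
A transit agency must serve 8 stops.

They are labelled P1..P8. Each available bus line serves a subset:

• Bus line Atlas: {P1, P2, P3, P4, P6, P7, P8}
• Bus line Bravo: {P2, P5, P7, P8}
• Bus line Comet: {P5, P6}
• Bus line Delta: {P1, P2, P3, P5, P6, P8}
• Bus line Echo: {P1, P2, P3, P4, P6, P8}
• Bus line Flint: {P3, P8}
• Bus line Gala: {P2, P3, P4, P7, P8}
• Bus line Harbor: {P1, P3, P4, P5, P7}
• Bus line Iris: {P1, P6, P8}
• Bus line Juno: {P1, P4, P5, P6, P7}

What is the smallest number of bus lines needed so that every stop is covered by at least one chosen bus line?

2

Take {Delta, Juno}. Their union is {P1, P2, P3, P4, P5, P6, P7, P8}, which is all 8 stops.
No single bus line has all 8 stops (the largest, Atlas, has 7), so 2 is optimal.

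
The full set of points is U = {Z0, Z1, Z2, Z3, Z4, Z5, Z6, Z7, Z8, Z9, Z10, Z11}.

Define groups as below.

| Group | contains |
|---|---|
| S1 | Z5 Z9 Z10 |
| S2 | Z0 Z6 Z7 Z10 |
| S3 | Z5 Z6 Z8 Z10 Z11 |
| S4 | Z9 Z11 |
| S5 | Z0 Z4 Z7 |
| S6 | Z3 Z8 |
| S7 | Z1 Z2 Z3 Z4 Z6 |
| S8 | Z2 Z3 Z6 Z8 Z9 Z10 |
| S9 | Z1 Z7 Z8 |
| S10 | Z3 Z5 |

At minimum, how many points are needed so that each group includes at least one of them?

Take H = {Z3, Z5, Z7, Z9}. Each listed group contains at least one of these, so H is a hitting set of size 4.
No choice of 3 points meets every group, so 4 is the minimum.

4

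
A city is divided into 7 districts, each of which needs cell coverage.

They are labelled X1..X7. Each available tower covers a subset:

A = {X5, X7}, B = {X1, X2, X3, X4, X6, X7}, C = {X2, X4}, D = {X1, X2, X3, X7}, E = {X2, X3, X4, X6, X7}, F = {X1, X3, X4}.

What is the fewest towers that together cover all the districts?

2

A and B together: A ∪ B = {X1, X2, X3, X4, X5, X6, X7} — every district is covered.
No single tower has all 7 districts (the largest, B, has 6), so 2 is optimal.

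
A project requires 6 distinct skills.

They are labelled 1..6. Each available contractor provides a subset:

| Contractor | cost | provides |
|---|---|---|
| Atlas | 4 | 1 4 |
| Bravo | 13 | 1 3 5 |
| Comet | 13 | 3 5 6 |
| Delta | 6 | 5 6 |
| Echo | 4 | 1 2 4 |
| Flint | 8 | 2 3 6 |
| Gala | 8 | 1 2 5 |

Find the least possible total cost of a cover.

17

Comet, Echo together cover every skill (Comet ∪ Echo = {1, 2, 3, 4, 5, 6}); total cost 13 + 4 = 17.
The greedy pick Echo, Delta, Flint costs 18; no covering selection beats 17.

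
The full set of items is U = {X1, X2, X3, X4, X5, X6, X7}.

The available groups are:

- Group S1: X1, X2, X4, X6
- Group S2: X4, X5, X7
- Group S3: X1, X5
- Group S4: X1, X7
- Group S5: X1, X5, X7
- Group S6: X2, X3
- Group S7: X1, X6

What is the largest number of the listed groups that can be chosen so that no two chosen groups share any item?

S2, S6, S7 are pairwise disjoint (S2={X4,X5,X7}; S6={X2,X3}; S7={X1,X6}).
Every remaining group overlaps one of these, and no 4 of the listed groups are pairwise disjoint, so 3 is the maximum.

3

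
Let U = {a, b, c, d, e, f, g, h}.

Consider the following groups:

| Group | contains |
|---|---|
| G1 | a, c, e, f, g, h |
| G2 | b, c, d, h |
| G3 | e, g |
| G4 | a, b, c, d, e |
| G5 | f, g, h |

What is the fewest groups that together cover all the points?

2

G1 and G2 cover everything between them: the union {a, b, c, d, e, f, g, h} is all of U.
No single group has all 8 points (the largest, G1, has 6), so 2 is optimal.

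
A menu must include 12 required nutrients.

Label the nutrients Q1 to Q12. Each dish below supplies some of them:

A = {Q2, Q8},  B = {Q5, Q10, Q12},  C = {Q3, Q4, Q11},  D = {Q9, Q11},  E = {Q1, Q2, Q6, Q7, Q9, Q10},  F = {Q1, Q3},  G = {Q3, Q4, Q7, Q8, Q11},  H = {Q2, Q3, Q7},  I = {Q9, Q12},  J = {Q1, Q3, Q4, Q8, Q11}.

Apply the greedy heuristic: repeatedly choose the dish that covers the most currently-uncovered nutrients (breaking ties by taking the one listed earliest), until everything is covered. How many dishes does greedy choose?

3

Greedy: pick E (covers 6 new) → pick G (covers 4 new) → pick B (covers 2 new). Total picks: 3.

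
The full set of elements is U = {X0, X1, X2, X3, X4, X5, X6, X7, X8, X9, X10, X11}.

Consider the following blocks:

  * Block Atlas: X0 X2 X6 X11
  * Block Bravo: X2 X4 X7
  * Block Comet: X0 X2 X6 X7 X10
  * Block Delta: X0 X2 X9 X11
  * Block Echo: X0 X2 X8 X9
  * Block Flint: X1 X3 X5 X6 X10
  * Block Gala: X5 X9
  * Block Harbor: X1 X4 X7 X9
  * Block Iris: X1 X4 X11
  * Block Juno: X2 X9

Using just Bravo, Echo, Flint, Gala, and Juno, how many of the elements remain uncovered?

1

Union of Bravo, Echo, Flint, Gala, Juno = {X0, X1, X2, X3, X4, X5, X6, X7, X8, X9, X10}.
Not covered: X11 — 1 element.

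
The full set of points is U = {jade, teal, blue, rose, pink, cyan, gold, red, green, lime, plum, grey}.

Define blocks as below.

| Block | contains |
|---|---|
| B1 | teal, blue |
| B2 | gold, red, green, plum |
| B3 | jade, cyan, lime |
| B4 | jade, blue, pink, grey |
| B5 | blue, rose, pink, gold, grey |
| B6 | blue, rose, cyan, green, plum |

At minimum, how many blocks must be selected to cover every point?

B1, B2, B3, and B5 cover everything between them: the union {jade, teal, blue, rose, pink, cyan, gold, red, green, lime, plum, grey} is all of U.
Only B1 contains teal, so B1 is forced; the remaining 10 points need at least 3 more blocks (each remaining block adds at most 4) — so at least 4 blocks are needed, and 4 is optimal.

4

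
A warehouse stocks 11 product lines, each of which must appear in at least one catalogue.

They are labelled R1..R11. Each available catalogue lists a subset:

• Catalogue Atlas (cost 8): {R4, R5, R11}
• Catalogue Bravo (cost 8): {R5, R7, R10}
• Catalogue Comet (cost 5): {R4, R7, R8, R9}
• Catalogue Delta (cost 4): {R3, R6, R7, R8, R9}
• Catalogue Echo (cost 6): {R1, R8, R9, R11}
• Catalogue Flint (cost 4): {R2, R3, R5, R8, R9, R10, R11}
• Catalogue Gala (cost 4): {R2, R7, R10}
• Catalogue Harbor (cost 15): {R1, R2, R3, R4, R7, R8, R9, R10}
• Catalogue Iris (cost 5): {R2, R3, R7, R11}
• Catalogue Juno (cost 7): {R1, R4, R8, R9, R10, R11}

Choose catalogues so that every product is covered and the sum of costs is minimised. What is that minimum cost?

Delta, Flint, Juno together cover every product (Delta ∪ Flint ∪ Juno = {R1, R2, R3, R4, R5, R6, R7, R8, R9, R10, R11}); total cost 4 + 4 + 7 = 15.
No covering selection has total cost below 15.

15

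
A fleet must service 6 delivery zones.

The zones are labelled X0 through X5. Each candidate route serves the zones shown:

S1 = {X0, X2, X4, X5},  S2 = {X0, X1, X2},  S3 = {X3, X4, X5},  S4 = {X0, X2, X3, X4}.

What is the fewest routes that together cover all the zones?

2

Take {S2, S3}. Their union is {X0, X1, X2, X3, X4, X5}, which is all 6 zones.
No single route has all 6 zones (the largest, S1, has 4), so 2 is optimal.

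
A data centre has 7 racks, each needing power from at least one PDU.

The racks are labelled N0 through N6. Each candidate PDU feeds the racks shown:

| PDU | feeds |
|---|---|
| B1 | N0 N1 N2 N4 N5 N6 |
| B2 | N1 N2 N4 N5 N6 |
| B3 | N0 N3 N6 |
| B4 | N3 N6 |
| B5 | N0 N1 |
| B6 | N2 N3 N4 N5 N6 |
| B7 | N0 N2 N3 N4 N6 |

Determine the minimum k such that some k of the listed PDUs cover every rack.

2

Take {B1, B7}. Their union is {N0, N1, N2, N3, N4, N5, N6}, which is all 7 racks.
No single PDU has all 7 racks (the largest, B1, has 6), so 2 is optimal.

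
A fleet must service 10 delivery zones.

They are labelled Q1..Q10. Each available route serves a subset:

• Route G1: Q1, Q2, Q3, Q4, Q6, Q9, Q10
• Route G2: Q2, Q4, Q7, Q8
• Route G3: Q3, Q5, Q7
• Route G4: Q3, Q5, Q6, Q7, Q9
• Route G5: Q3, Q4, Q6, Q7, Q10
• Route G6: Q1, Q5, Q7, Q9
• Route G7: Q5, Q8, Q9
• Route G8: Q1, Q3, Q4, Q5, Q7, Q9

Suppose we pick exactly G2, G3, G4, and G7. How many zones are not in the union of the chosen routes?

Union of G2, G3, G4, G7 = {Q2, Q3, Q4, Q5, Q6, Q7, Q8, Q9}.
Not covered: Q1, Q10 — 2 zones.

2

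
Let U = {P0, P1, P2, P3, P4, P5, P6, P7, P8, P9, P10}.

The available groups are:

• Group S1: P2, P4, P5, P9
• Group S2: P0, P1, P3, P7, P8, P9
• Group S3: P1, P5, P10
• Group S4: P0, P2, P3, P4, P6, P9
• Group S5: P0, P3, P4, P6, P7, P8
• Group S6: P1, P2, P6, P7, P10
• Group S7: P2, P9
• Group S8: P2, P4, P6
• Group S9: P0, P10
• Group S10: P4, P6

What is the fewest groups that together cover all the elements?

3

Take {S1, S3, S5}. Their union is {P0, P1, P2, P3, P4, P5, P6, P7, P8, P9, P10}, which is all 11 elements.
No 2 of the 10 groups cover everything (all 45 combinations miss at least one element), so 3 is optimal.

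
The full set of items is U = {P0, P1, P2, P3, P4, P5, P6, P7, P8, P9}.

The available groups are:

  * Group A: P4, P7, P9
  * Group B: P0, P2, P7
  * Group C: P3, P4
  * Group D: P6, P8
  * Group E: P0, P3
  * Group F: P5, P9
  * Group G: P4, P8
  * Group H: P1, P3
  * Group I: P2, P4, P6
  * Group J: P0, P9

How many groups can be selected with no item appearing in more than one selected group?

4

B, D, F, H are pairwise disjoint (B={P0,P2,P7}; D={P6,P8}; F={P5,P9}; H={P1,P3}).
Every remaining group overlaps one of these, and no 5 of the listed groups are pairwise disjoint, so 4 is the maximum.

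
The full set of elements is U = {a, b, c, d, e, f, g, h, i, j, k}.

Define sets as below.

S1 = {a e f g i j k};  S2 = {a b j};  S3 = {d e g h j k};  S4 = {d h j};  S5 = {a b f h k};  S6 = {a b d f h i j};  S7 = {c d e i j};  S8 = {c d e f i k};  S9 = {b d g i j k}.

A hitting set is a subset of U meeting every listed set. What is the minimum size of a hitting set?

T = {f, j} meets every set (each contains at least one member of T), and |T| = 2.
The sets S5, S7 are pairwise disjoint, so any hitting set needs a separate element for each — at least 2. Hence 2 is optimal.

2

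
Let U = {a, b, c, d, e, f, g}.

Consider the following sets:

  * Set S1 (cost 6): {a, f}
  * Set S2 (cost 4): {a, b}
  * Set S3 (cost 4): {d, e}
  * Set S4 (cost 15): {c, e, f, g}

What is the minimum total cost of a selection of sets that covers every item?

23

S2, S3, S4 together cover every item (S2 ∪ S3 ∪ S4 = {a, b, c, d, e, f, g}); total cost 4 + 4 + 15 = 23.
No covering selection has total cost below 23.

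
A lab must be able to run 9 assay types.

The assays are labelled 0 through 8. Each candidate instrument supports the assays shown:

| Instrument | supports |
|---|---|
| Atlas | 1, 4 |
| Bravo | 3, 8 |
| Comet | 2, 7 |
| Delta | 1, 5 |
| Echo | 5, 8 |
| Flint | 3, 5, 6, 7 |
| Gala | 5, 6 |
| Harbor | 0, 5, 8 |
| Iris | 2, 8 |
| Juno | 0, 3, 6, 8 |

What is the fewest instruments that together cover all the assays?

Take {Atlas, Comet, Gala, Juno}. Their union is {0, 1, 2, 3, 4, 5, 6, 7, 8}, which is all 9 assays.
No 3 of the 10 instruments cover everything (all 120 combinations miss at least one assay), so 4 is optimal.

4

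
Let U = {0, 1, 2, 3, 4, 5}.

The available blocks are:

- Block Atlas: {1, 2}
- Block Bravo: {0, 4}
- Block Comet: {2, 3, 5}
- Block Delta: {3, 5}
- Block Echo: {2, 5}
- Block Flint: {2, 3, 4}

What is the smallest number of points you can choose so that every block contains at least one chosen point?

H = {0, 2, 3} meets every block (each contains at least one member of H), and |H| = 3.
The blocks Atlas, Bravo, Delta are pairwise disjoint, so any hitting set needs a separate point for each — at least 3. Hence 3 is optimal.

3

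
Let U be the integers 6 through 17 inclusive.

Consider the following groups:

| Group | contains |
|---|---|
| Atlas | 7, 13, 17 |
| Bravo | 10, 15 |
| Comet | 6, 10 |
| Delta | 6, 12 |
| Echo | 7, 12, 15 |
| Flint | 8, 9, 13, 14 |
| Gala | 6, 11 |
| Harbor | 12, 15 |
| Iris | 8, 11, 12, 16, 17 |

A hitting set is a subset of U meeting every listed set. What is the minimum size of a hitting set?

H = {6, 9, 15, 17} meets every group (each contains at least one member of H), and |H| = 4.
No choice of 3 elements meets every group, so 4 is the minimum.

4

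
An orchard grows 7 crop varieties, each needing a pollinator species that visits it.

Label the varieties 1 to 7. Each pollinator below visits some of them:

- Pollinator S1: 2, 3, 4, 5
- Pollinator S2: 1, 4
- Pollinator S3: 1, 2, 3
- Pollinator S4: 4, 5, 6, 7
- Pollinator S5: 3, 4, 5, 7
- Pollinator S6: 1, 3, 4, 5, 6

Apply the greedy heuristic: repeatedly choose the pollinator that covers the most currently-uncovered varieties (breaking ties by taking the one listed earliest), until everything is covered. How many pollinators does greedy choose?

Greedy: pick S6 (covers 5 new) → pick S1 (covers 1 new) → pick S4 (covers 1 new). Total picks: 3.
(The true minimum cover uses only 2 pollinators, so greedy is not optimal here.)

3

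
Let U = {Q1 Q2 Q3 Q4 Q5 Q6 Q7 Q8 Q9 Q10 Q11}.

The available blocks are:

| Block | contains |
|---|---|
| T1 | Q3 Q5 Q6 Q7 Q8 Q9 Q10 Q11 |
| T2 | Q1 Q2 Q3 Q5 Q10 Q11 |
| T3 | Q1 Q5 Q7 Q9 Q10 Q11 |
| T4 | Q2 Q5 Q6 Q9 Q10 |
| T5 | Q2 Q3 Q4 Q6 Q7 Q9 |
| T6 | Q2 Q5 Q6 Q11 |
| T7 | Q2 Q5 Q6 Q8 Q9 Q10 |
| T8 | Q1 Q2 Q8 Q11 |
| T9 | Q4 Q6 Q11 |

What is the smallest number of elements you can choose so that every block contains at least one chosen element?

Take H = {Q1, Q6}. Each listed block contains at least one of these, so H is a hitting set of size 2.
No single element lies in every block, so at least 2 are needed and 2 is optimal.

2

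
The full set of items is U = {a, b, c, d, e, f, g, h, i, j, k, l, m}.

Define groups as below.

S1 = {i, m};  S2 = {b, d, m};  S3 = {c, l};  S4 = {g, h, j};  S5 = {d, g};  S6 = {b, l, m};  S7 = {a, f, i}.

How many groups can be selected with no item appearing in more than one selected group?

S2, S3, S4, S7 are pairwise disjoint (S2={b,d,m}; S3={c,l}; S4={g,h,j}; S7={a,f,i}).
Every remaining group overlaps one of these, and no 5 of the listed groups are pairwise disjoint, so 4 is the maximum.

4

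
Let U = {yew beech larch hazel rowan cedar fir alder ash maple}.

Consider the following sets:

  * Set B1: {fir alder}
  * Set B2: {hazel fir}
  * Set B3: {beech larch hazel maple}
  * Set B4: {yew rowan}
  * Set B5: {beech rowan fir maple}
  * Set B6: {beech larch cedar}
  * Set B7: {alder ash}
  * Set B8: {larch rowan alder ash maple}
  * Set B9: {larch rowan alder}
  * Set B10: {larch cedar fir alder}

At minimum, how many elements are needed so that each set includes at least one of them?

4

H = {beech, hazel, rowan, alder} meets every set (each contains at least one member of H), and |H| = 4.
The sets B2, B4, B6, B7 are pairwise disjoint, so any hitting set needs a separate element for each — at least 4. Hence 4 is optimal.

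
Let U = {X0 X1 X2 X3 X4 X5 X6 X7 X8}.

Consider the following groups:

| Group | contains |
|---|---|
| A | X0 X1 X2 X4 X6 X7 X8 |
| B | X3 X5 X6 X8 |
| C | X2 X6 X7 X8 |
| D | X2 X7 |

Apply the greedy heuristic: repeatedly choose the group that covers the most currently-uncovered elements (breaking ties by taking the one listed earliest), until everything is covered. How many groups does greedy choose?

Greedy: pick A (covers 7 new) → pick B (covers 2 new). Total picks: 2.

2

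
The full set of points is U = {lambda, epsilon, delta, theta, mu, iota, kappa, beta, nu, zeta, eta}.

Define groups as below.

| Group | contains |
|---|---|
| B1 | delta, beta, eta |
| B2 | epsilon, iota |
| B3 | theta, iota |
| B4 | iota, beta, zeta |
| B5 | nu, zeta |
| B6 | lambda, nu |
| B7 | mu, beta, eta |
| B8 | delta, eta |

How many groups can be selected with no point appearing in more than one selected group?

3

B3, B5, B8 are pairwise disjoint (B3={theta,iota}; B5={nu,zeta}; B8={delta,eta}).
Every remaining group overlaps one of these, and no 4 of the listed groups are pairwise disjoint, so 3 is the maximum.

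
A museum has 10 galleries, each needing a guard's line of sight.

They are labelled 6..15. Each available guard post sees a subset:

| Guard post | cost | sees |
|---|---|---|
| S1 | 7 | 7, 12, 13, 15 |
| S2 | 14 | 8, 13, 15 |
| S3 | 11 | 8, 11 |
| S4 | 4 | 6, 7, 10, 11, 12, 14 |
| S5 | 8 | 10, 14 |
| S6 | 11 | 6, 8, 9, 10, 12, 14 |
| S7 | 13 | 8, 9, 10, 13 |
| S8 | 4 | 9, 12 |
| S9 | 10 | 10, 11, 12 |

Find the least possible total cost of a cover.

22

S2, S4, S8 together cover every gallery (S2 ∪ S4 ∪ S8 = {6, 7, 8, 9, 10, 11, 12, 13, 14, 15}); total cost 14 + 4 + 4 = 22.
The greedy pick S4, S1, S8, S3 costs 26; no covering selection beats 22.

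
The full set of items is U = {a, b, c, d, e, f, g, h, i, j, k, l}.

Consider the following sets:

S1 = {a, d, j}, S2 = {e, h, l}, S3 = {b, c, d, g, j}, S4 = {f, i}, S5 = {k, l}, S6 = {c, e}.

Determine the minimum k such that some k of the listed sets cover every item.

S1 and S2 and S3 and S4 and S5 together: S1 ∪ S2 ∪ S3 ∪ S4 ∪ S5 = {a, b, c, d, e, f, g, h, i, j, k, l} — every item is covered.
No 4 of the 6 sets cover everything (all 15 combinations miss at least one item), so 5 is optimal.

5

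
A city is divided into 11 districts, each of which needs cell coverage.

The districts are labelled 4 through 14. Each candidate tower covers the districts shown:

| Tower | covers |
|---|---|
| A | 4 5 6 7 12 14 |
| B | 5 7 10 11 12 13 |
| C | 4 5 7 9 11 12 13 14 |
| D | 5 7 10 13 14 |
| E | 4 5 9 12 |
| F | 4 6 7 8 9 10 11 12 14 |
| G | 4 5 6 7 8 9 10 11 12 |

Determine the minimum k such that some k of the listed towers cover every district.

D and G together: D ∪ G = {4, 5, 6, 7, 8, 9, 10, 11, 12, 13, 14} — every district is covered.
No single tower has all 11 districts (the largest, F, has 9), so 2 is optimal.

2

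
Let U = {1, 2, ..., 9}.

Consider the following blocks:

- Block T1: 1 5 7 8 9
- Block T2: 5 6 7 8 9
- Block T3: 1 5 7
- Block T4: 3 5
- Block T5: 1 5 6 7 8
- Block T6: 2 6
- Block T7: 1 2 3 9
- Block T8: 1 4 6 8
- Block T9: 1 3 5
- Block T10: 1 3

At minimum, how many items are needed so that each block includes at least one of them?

H = {1, 5, 6} meets every block (each contains at least one member of H), and |H| = 3.
No choice of 2 items meets every block, so 3 is the minimum.

3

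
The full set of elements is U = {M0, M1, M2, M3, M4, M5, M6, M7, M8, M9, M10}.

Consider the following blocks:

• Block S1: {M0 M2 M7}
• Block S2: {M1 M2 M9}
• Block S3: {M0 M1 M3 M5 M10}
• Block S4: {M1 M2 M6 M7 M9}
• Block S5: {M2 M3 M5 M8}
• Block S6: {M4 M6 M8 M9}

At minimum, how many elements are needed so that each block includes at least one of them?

3

H = {M0, M2, M8} meets every block (each contains at least one member of H), and |H| = 3.
No choice of 2 elements meets every block, so 3 is the minimum.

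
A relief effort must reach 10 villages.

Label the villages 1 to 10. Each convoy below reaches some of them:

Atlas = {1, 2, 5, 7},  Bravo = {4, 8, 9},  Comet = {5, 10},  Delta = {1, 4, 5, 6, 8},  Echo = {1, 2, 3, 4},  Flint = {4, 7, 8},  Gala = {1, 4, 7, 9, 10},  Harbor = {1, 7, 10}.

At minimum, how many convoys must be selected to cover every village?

Delta and Echo and Gala together: Delta ∪ Echo ∪ Gala = {1, 2, 3, 4, 5, 6, 7, 8, 9, 10} — every village is covered.
Only Echo contains 3, so Echo is forced; the remaining 6 villages need at least 2 more convoys (each remaining convoy adds at most 3) — so at least 3 convoys are needed, and 3 is optimal.

3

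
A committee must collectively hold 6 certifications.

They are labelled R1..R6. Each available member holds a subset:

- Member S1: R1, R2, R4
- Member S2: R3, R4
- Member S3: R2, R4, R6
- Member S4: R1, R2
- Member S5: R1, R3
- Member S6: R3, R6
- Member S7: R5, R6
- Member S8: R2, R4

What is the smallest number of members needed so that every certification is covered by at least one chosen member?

S3 and S5 and S7 together: S3 ∪ S5 ∪ S7 = {R1, R2, R3, R4, R5, R6} — every certification is covered.
Only S7 contains R5, so S7 is forced; the remaining 4 certifications need at least 2 more members (each remaining member adds at most 3) — so at least 3 members are needed, and 3 is optimal.

3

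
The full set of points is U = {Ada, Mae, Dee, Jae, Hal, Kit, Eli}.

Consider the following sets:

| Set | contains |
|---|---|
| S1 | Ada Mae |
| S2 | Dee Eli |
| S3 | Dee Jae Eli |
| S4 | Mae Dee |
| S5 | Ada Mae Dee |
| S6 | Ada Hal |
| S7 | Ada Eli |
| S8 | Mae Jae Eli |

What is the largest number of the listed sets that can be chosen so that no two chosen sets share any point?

2

S4, S7 are pairwise disjoint (S4={Mae,Dee}; S7={Ada,Eli}).
Every remaining set overlaps one of these, and no 3 of the listed sets are pairwise disjoint, so 2 is the maximum.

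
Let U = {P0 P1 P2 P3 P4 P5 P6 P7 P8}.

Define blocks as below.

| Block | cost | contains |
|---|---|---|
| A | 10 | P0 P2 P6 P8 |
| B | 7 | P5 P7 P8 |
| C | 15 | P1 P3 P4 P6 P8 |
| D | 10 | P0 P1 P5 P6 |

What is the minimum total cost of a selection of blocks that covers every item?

A, B, C together cover every item (A ∪ B ∪ C = {P0, P1, P2, P3, P4, P5, P6, P7, P8}); total cost 10 + 7 + 15 = 32.
No covering selection has total cost below 32.

32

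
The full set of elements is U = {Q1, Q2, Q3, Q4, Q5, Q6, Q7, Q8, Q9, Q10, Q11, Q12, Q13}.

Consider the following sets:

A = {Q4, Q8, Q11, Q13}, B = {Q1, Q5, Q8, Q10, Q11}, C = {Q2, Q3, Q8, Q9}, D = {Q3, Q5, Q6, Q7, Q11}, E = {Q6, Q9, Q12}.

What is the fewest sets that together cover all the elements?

A, B, C, D, and E cover everything between them: the union {Q1, Q2, Q3, Q4, Q5, Q6, Q7, Q8, Q9, Q10, Q11, Q12, Q13} is all of U.
No 4 of the 5 sets cover everything (all 5 combinations miss at least one element), so 5 is optimal.

5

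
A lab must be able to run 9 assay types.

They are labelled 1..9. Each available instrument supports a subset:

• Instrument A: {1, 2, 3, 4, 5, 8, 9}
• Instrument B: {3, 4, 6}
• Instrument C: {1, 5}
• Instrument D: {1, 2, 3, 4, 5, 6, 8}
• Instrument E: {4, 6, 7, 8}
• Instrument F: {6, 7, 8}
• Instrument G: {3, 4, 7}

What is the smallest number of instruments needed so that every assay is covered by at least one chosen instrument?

2

A and F together: A ∪ F = {1, 2, 3, 4, 5, 6, 7, 8, 9} — every assay is covered.
No single instrument has all 9 assays (the largest, A, has 7), so 2 is optimal.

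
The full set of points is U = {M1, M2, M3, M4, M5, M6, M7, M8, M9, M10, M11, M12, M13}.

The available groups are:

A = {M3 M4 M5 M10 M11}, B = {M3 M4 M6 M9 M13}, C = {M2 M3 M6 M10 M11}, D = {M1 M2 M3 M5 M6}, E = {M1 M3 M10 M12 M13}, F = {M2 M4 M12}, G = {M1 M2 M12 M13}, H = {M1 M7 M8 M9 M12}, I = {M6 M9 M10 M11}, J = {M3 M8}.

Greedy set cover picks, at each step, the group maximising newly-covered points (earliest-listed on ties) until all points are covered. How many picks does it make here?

4

Greedy: pick A (covers 5 new) → pick H (covers 5 new) → pick B (covers 2 new) → pick C (covers 1 new). Total picks: 4.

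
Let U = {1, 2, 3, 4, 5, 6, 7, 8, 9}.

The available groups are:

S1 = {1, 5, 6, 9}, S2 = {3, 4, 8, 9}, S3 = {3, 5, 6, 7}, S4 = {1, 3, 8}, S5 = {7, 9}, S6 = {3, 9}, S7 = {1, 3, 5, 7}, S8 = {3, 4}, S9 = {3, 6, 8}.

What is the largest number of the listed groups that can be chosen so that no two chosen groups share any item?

2

S5, S8 are pairwise disjoint (S5={7,9}; S8={3,4}).
Every remaining group overlaps one of these, and no 3 of the listed groups are pairwise disjoint, so 2 is the maximum.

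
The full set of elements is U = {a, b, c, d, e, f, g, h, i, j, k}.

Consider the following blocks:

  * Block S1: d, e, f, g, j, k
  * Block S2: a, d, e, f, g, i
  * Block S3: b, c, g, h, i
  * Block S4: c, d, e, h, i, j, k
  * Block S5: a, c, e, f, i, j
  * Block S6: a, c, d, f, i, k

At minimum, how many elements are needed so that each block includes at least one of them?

The 2 elements {i, k} hit every block.
No single element lies in every block, so at least 2 are needed and 2 is optimal.

2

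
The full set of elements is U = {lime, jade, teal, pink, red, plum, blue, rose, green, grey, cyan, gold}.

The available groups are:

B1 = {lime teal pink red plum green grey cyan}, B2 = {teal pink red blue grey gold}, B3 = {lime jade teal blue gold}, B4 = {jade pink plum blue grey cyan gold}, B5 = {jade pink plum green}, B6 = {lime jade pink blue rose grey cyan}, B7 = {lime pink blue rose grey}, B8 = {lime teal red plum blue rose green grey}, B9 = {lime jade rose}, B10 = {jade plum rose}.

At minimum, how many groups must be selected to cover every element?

2

B4 and B8 together: B4 ∪ B8 = {lime, jade, teal, pink, red, plum, blue, rose, green, grey, cyan, gold} — every element is covered.
No single group has all 12 elements (the largest, B1, has 8), so 2 is optimal.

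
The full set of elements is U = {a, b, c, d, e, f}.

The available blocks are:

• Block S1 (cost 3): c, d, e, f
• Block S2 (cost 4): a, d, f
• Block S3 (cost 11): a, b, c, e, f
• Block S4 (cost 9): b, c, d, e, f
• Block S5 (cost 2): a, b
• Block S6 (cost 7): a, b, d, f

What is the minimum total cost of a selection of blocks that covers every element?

S1, S5 together cover every element (S1 ∪ S5 = {a, b, c, d, e, f}); total cost 3 + 2 = 5.
No covering selection has total cost below 5.

5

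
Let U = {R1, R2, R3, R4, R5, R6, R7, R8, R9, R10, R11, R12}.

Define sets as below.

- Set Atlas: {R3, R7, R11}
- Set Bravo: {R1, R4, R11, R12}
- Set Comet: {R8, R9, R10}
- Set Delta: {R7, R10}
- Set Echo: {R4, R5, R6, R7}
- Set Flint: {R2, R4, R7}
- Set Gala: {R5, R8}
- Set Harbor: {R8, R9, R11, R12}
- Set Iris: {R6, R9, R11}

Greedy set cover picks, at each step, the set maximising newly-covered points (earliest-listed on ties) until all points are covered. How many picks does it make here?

Greedy: pick Bravo (covers 4 new) → pick Comet (covers 3 new) → pick Echo (covers 3 new) → pick Atlas (covers 1 new) → pick Flint (covers 1 new). Total picks: 5.

5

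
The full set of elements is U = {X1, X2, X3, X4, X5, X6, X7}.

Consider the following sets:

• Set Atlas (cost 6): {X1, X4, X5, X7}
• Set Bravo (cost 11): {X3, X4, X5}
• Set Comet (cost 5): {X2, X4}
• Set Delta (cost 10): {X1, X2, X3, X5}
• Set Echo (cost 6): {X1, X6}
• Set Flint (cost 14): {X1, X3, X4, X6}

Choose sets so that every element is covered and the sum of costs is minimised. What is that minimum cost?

Atlas, Delta, Echo together cover every element (Atlas ∪ Delta ∪ Echo = {X1, X2, X3, X4, X5, X6, X7}); total cost 6 + 10 + 6 = 22.
The greedy pick Atlas, Comet, Echo, Delta costs 27; no covering selection beats 22.

22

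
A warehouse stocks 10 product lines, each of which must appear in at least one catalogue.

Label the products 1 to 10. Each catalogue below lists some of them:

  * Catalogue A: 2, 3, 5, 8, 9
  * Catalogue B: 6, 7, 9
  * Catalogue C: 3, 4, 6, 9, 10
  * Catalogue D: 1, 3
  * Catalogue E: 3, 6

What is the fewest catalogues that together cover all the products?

Take {A, B, C, D}. Their union is {1, 2, 3, 4, 5, 6, 7, 8, 9, 10}, which is all 10 products.
No 3 of the 5 catalogues cover everything (all 10 combinations miss at least one product), so 4 is optimal.

4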